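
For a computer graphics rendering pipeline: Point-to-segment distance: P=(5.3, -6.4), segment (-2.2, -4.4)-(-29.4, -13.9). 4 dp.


Project P onto AB: t = 0 (clamped to [0,1])
Closest point on segment: (-2.2, -4.4)
Distance: 7.7621

7.7621


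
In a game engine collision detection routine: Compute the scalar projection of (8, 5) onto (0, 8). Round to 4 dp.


u.v = 40, |v| = sqrt(64) = 8
Scalar projection = u.v / |v| = 40 / sqrt(64) = 5

5


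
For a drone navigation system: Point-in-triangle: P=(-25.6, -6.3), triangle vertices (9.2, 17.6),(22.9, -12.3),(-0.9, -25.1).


Cross products: AB x AP = -1367.95, BC x BP = -763.6, CA x CP = 1244.57
All same sign? no

No, outside


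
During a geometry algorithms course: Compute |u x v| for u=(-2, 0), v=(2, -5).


|u x v| = |(-2)*(-5) - 0*2|
= |10 - 0| = 10

10


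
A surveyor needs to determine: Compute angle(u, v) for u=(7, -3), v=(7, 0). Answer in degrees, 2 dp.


u.v = 49, |u| = sqrt(58) = 7.6158, |v| = sqrt(49) = 7
cos(theta) = u.v/(|u||v|) = 49/sqrt(2842) = 0.919145
theta = acos(0.919145) = 23.2 degrees

23.2 degrees


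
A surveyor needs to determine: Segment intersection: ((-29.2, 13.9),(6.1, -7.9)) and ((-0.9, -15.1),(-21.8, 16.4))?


Cross products: d1=285.35, d2=-370.98, d3=-406.76, d4=249.57
d1*d2 < 0 and d3*d4 < 0? yes

Yes, they intersect


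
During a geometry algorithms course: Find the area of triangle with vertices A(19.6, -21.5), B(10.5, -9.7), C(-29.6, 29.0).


Area = |x_A(y_B-y_C) + x_B(y_C-y_A) + x_C(y_A-y_B)|/2
= |(-758.52) + 530.25 + 349.28|/2
= 121.01/2 = 60.505

60.505


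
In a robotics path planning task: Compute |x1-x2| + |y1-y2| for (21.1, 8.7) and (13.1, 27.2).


|21.1-13.1| + |8.7-27.2| = 8 + 18.5 = 26.5

26.5


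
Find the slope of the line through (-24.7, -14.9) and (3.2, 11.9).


slope = (y2-y1)/(x2-x1) = (11.9-(-14.9))/(3.2-(-24.7)) = 26.8/27.9 = 0.9606

0.9606


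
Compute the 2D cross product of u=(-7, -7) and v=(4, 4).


u x v = u_x*v_y - u_y*v_x = (-7)*4 - (-7)*4
= (-28) - (-28) = 0

0


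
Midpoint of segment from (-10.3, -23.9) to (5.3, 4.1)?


M = (((-10.3)+5.3)/2, ((-23.9)+4.1)/2)
= (-2.5, -9.9)

(-2.5, -9.9)


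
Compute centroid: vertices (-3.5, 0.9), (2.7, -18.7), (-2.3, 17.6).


Centroid = ((x_A+x_B+x_C)/3, (y_A+y_B+y_C)/3)
= (((-3.5)+2.7+(-2.3))/3, (0.9+(-18.7)+17.6)/3)
= (-1.0333, -0.0667)

(-1.0333, -0.0667)


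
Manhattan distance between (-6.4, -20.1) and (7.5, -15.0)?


|(-6.4)-7.5| + |(-20.1)-(-15)| = 13.9 + 5.1 = 19

19


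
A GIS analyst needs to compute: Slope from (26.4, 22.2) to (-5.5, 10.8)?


slope = (y2-y1)/(x2-x1) = (10.8-22.2)/((-5.5)-26.4) = (-11.4)/(-31.9) = 0.3574

0.3574


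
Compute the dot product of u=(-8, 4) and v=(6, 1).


u . v = u_x*v_x + u_y*v_y = (-8)*6 + 4*1
= (-48) + 4 = -44

-44


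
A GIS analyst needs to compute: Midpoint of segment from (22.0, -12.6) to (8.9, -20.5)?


M = ((22+8.9)/2, ((-12.6)+(-20.5))/2)
= (15.45, -16.55)

(15.45, -16.55)


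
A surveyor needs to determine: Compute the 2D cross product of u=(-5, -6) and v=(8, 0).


u x v = u_x*v_y - u_y*v_x = (-5)*0 - (-6)*8
= 0 - (-48) = 48

48


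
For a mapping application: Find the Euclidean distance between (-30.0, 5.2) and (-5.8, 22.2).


dx=24.2, dy=17
d^2 = 24.2^2 + 17^2 = 874.64
d = sqrt(874.64) = 29.5743

29.5743


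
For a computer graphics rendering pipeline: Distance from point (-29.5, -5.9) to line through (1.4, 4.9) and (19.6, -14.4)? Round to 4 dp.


|cross product| = 792.93
|line direction| = sqrt(703.73) = 26.5279
Distance = 792.93/sqrt(703.73) = 29.8904

29.8904


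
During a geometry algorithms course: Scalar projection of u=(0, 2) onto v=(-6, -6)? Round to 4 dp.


u.v = -12, |v| = sqrt(72) = 8.4853
Scalar projection = u.v / |v| = -12 / sqrt(72) = -1.4142

-1.4142


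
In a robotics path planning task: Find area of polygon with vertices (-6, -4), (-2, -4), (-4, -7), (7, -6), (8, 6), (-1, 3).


Shoelace sum: ((-6)*(-4) - (-2)*(-4)) + ((-2)*(-7) - (-4)*(-4)) + ((-4)*(-6) - 7*(-7)) + (7*6 - 8*(-6)) + (8*3 - (-1)*6) + ((-1)*(-4) - (-6)*3)
= 229
Area = |229|/2 = 114.5

114.5


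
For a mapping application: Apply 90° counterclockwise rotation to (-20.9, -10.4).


90° CCW: (x,y) -> (-y, x)
(-20.9,-10.4) -> (10.4, -20.9)

(10.4, -20.9)


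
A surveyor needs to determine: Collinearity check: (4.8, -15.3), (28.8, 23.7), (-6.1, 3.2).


Cross product: (28.8-4.8)*(3.2-(-15.3)) - (23.7-(-15.3))*((-6.1)-4.8)
= 869.1

No, not collinear


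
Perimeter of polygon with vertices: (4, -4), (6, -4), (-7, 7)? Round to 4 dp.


Sides: (4, -4)->(6, -4): sqrt(4) = 2, (6, -4)->(-7, 7): sqrt(290) = 17.029386, (-7, 7)->(4, -4): sqrt(242) = 15.556349
Sum = 34.585735
Perimeter = 34.5857

34.5857


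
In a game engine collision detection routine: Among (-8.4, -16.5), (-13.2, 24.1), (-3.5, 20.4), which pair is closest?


d(P0,P1) = 40.8828, d(P0,P2) = 37.2239, d(P1,P2) = 10.3817
Closest: P1 and P2

Closest pair: (-13.2, 24.1) and (-3.5, 20.4), distance = 10.3817


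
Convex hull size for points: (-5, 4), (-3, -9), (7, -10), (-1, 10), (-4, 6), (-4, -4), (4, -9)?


Convex hull vertices (CCW): (-5, 4), (-4, -4), (-3, -9), (7, -10), (-1, 10), (-4, 6)
Count = 6

6


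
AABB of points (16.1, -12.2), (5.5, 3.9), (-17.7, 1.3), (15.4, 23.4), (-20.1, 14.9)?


x range: [-20.1, 16.1]
y range: [-12.2, 23.4]
Bounding box: (-20.1,-12.2) to (16.1,23.4)

(-20.1,-12.2) to (16.1,23.4)


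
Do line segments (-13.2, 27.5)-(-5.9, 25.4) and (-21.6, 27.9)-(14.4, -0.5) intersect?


Cross products: d1=224.16, d2=355.88, d3=-14.72, d4=-146.44
d1*d2 < 0 and d3*d4 < 0? no

No, they don't intersect


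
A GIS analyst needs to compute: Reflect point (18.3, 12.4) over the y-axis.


Reflection over y-axis: (x,y) -> (-x,y)
(18.3, 12.4) -> (-18.3, 12.4)

(-18.3, 12.4)


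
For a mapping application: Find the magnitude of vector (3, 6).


|u| = sqrt(3^2 + 6^2) = sqrt(45) = 6.7082

6.7082


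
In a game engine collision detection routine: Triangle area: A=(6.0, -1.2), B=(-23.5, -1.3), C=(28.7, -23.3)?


Area = |x_A(y_B-y_C) + x_B(y_C-y_A) + x_C(y_A-y_B)|/2
= |132 + 519.35 + 2.87|/2
= 654.22/2 = 327.11

327.11


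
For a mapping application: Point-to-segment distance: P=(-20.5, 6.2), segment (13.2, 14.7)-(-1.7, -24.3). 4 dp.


Project P onto AB: t = 0.4783 (clamped to [0,1])
Closest point on segment: (6.0738, -3.9525)
Distance: 28.4471

28.4471


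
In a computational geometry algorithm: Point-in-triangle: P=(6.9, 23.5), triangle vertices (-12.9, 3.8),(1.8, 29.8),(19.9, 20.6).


Cross products: AB x AP = -225.21, BC x BP = -67.11, CA x CP = -313.52
All same sign? yes

Yes, inside


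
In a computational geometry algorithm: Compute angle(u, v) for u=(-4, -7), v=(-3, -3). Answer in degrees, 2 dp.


u.v = 33, |u| = sqrt(65) = 8.0623, |v| = sqrt(18) = 4.2426
cos(theta) = u.v/(|u||v|) = 33/sqrt(1170) = 0.964764
theta = acos(0.964764) = 15.26 degrees

15.26 degrees


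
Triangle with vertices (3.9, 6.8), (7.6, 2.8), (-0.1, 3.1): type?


Side lengths squared: AB^2=29.69, BC^2=59.38, CA^2=29.69
Sorted: [29.69, 29.69, 59.38]
By sides: Isosceles, By angles: Right

Isosceles, Right


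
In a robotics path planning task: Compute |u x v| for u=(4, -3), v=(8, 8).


|u x v| = |4*8 - (-3)*8|
= |32 - (-24)| = 56

56


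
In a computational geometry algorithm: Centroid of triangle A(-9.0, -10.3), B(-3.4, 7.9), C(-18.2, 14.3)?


Centroid = ((x_A+x_B+x_C)/3, (y_A+y_B+y_C)/3)
= (((-9)+(-3.4)+(-18.2))/3, ((-10.3)+7.9+14.3)/3)
= (-10.2, 3.9667)

(-10.2, 3.9667)


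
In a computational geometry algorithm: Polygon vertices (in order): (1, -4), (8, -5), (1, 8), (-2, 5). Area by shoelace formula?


Shoelace sum: (1*(-5) - 8*(-4)) + (8*8 - 1*(-5)) + (1*5 - (-2)*8) + ((-2)*(-4) - 1*5)
= 120
Area = |120|/2 = 60

60


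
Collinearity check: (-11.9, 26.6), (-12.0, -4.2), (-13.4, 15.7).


Cross product: ((-12)-(-11.9))*(15.7-26.6) - ((-4.2)-26.6)*((-13.4)-(-11.9))
= -45.11

No, not collinear


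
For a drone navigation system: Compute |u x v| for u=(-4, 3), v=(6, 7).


|u x v| = |(-4)*7 - 3*6|
= |(-28) - 18| = 46

46


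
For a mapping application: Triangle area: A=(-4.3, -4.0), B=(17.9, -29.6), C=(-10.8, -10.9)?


Area = |x_A(y_B-y_C) + x_B(y_C-y_A) + x_C(y_A-y_B)|/2
= |80.41 + (-123.51) + (-276.48)|/2
= 319.58/2 = 159.79

159.79


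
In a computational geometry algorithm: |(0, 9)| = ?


|u| = sqrt(0^2 + 9^2) = sqrt(81) = 9

9


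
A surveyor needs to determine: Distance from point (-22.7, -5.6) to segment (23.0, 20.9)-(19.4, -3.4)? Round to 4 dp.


Project P onto AB: t = 1 (clamped to [0,1])
Closest point on segment: (19.4, -3.4)
Distance: 42.1574

42.1574


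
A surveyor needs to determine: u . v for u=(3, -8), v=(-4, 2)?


u . v = u_x*v_x + u_y*v_y = 3*(-4) + (-8)*2
= (-12) + (-16) = -28

-28


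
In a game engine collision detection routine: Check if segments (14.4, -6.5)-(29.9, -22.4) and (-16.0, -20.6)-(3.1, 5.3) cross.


Cross products: d1=-518.05, d2=-1223.19, d3=-701.91, d4=3.23
d1*d2 < 0 and d3*d4 < 0? no

No, they don't intersect


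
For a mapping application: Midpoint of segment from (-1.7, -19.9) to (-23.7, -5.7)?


M = (((-1.7)+(-23.7))/2, ((-19.9)+(-5.7))/2)
= (-12.7, -12.8)

(-12.7, -12.8)


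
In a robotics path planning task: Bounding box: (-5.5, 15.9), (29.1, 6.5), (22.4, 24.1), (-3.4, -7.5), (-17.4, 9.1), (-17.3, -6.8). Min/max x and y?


x range: [-17.4, 29.1]
y range: [-7.5, 24.1]
Bounding box: (-17.4,-7.5) to (29.1,24.1)

(-17.4,-7.5) to (29.1,24.1)


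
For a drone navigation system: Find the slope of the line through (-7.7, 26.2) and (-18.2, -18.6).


slope = (y2-y1)/(x2-x1) = ((-18.6)-26.2)/((-18.2)-(-7.7)) = (-44.8)/(-10.5) = 4.2667

4.2667


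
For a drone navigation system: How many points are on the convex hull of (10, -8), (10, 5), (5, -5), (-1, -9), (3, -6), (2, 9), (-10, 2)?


Convex hull vertices (CCW): (-10, 2), (-1, -9), (10, -8), (10, 5), (2, 9)
Count = 5

5


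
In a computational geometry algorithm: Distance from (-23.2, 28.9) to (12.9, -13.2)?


dx=36.1, dy=-42.1
d^2 = 36.1^2 + (-42.1)^2 = 3075.62
d = sqrt(3075.62) = 55.4583

55.4583


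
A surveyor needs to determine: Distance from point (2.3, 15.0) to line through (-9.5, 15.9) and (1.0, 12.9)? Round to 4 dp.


|cross product| = 25.95
|line direction| = sqrt(119.25) = 10.9202
Distance = 25.95/sqrt(119.25) = 2.3763

2.3763


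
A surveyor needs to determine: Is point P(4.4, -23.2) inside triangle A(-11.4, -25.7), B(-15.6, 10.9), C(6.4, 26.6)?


Cross products: AB x AP = -588.78, BC x BP = -1064.2, CA x CP = 781.84
All same sign? no

No, outside


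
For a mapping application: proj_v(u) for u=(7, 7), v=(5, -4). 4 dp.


u.v = 7, |v| = sqrt(41) = 6.4031
Scalar projection = u.v / |v| = 7 / sqrt(41) = 1.0932

1.0932


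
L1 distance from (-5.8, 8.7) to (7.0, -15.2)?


|(-5.8)-7| + |8.7-(-15.2)| = 12.8 + 23.9 = 36.7

36.7


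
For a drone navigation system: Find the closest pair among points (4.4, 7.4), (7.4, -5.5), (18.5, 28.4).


d(P0,P1) = 13.2442, d(P0,P2) = 25.2945, d(P1,P2) = 35.671
Closest: P0 and P1

Closest pair: (4.4, 7.4) and (7.4, -5.5), distance = 13.2442


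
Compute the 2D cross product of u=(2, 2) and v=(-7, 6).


u x v = u_x*v_y - u_y*v_x = 2*6 - 2*(-7)
= 12 - (-14) = 26

26


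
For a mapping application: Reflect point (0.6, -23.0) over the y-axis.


Reflection over y-axis: (x,y) -> (-x,y)
(0.6, -23) -> (-0.6, -23)

(-0.6, -23)


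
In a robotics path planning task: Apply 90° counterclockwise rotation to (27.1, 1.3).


90° CCW: (x,y) -> (-y, x)
(27.1,1.3) -> (-1.3, 27.1)

(-1.3, 27.1)


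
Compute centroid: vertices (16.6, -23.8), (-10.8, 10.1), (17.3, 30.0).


Centroid = ((x_A+x_B+x_C)/3, (y_A+y_B+y_C)/3)
= ((16.6+(-10.8)+17.3)/3, ((-23.8)+10.1+30)/3)
= (7.7, 5.4333)

(7.7, 5.4333)


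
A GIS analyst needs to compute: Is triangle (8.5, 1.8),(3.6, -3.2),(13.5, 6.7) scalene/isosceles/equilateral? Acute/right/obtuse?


Side lengths squared: AB^2=49.01, BC^2=196.02, CA^2=49.01
Sorted: [49.01, 49.01, 196.02]
By sides: Isosceles, By angles: Obtuse

Isosceles, Obtuse


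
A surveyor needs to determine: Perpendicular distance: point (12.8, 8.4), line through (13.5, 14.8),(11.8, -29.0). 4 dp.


|cross product| = 19.78
|line direction| = sqrt(1921.33) = 43.833
Distance = 19.78/sqrt(1921.33) = 0.4513

0.4513


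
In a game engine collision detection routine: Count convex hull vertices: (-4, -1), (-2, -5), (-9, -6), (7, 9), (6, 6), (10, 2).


Convex hull vertices (CCW): (-9, -6), (-2, -5), (10, 2), (7, 9), (-4, -1)
Count = 5

5


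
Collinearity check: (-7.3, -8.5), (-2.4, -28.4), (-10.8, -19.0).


Cross product: ((-2.4)-(-7.3))*((-19)-(-8.5)) - ((-28.4)-(-8.5))*((-10.8)-(-7.3))
= -121.1

No, not collinear


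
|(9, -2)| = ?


|u| = sqrt(9^2 + (-2)^2) = sqrt(85) = 9.2195

9.2195


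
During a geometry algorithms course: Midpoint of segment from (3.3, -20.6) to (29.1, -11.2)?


M = ((3.3+29.1)/2, ((-20.6)+(-11.2))/2)
= (16.2, -15.9)

(16.2, -15.9)


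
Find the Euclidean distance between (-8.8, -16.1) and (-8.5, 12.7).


dx=0.3, dy=28.8
d^2 = 0.3^2 + 28.8^2 = 829.53
d = sqrt(829.53) = 28.8016

28.8016


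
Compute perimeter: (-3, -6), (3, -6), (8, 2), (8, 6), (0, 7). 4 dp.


Sides: (-3, -6)->(3, -6): sqrt(36) = 6, (3, -6)->(8, 2): sqrt(89) = 9.433981, (8, 2)->(8, 6): sqrt(16) = 4, (8, 6)->(0, 7): sqrt(65) = 8.062258, (0, 7)->(-3, -6): sqrt(178) = 13.341664
Sum = 40.837903
Perimeter = 40.8379

40.8379


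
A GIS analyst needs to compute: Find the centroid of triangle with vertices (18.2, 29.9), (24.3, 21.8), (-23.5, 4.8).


Centroid = ((x_A+x_B+x_C)/3, (y_A+y_B+y_C)/3)
= ((18.2+24.3+(-23.5))/3, (29.9+21.8+4.8)/3)
= (6.3333, 18.8333)

(6.3333, 18.8333)


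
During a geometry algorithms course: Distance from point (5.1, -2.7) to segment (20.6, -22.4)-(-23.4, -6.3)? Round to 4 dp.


Project P onto AB: t = 0.4552 (clamped to [0,1])
Closest point on segment: (0.573, -15.0719)
Distance: 13.1742

13.1742


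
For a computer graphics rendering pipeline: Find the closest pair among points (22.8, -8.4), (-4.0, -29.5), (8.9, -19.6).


d(P0,P1) = 34.1094, d(P0,P2) = 17.8508, d(P1,P2) = 16.261
Closest: P1 and P2

Closest pair: (-4.0, -29.5) and (8.9, -19.6), distance = 16.261


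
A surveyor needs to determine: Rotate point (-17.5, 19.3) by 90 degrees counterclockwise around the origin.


90° CCW: (x,y) -> (-y, x)
(-17.5,19.3) -> (-19.3, -17.5)

(-19.3, -17.5)


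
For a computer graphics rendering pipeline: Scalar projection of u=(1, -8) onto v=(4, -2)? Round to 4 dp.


u.v = 20, |v| = sqrt(20) = 4.4721
Scalar projection = u.v / |v| = 20 / sqrt(20) = 4.4721

4.4721


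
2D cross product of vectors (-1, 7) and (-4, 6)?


u x v = u_x*v_y - u_y*v_x = (-1)*6 - 7*(-4)
= (-6) - (-28) = 22

22


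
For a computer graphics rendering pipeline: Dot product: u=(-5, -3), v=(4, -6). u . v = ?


u . v = u_x*v_x + u_y*v_y = (-5)*4 + (-3)*(-6)
= (-20) + 18 = -2

-2


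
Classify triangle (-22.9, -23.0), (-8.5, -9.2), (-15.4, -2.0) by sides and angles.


Side lengths squared: AB^2=397.8, BC^2=99.45, CA^2=497.25
Sorted: [99.45, 397.8, 497.25]
By sides: Scalene, By angles: Right

Scalene, Right


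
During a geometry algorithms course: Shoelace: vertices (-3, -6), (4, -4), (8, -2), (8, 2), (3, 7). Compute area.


Shoelace sum: ((-3)*(-4) - 4*(-6)) + (4*(-2) - 8*(-4)) + (8*2 - 8*(-2)) + (8*7 - 3*2) + (3*(-6) - (-3)*7)
= 145
Area = |145|/2 = 72.5

72.5


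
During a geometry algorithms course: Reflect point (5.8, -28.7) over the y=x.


Reflection over y=x: (x,y) -> (y,x)
(5.8, -28.7) -> (-28.7, 5.8)

(-28.7, 5.8)


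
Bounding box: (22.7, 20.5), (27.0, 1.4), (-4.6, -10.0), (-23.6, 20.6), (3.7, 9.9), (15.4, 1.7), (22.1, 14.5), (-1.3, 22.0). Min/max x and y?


x range: [-23.6, 27]
y range: [-10, 22]
Bounding box: (-23.6,-10) to (27,22)

(-23.6,-10) to (27,22)


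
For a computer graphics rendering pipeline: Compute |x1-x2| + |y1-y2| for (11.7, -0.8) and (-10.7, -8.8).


|11.7-(-10.7)| + |(-0.8)-(-8.8)| = 22.4 + 8 = 30.4

30.4


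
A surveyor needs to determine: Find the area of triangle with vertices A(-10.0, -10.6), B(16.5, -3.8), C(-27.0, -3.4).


Area = |x_A(y_B-y_C) + x_B(y_C-y_A) + x_C(y_A-y_B)|/2
= |4 + 118.8 + 183.6|/2
= 306.4/2 = 153.2

153.2


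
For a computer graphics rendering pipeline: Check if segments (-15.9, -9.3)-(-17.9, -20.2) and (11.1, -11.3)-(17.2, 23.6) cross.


Cross products: d1=954.5, d2=957.81, d3=298.3, d4=294.99
d1*d2 < 0 and d3*d4 < 0? no

No, they don't intersect


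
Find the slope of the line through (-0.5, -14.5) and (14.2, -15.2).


slope = (y2-y1)/(x2-x1) = ((-15.2)-(-14.5))/(14.2-(-0.5)) = (-0.7)/14.7 = -0.0476

-0.0476


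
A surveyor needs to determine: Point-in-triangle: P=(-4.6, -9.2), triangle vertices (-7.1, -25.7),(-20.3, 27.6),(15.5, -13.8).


Cross products: AB x AP = -351.05, BC x BP = -667.46, CA x CP = -343.15
All same sign? yes

Yes, inside


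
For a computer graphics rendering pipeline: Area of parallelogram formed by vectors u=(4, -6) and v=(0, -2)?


|u x v| = |4*(-2) - (-6)*0|
= |(-8) - 0| = 8

8


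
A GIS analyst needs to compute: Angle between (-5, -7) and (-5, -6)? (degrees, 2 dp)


u.v = 67, |u| = sqrt(74) = 8.6023, |v| = sqrt(61) = 7.8102
cos(theta) = u.v/(|u||v|) = 67/sqrt(4514) = 0.997227
theta = acos(0.997227) = 4.27 degrees

4.27 degrees


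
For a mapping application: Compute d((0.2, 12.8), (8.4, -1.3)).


dx=8.2, dy=-14.1
d^2 = 8.2^2 + (-14.1)^2 = 266.05
d = sqrt(266.05) = 16.311

16.311


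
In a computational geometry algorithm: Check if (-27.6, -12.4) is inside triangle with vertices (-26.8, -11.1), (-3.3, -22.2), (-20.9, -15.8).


Cross products: AB x AP = -39.43, BC x BP = -16.96, CA x CP = 11.43
All same sign? no

No, outside


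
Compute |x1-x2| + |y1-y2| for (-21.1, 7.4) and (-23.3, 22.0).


|(-21.1)-(-23.3)| + |7.4-22| = 2.2 + 14.6 = 16.8

16.8


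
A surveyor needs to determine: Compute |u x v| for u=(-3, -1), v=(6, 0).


|u x v| = |(-3)*0 - (-1)*6|
= |0 - (-6)| = 6

6


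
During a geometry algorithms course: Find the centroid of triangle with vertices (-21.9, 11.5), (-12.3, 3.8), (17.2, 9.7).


Centroid = ((x_A+x_B+x_C)/3, (y_A+y_B+y_C)/3)
= (((-21.9)+(-12.3)+17.2)/3, (11.5+3.8+9.7)/3)
= (-5.6667, 8.3333)

(-5.6667, 8.3333)


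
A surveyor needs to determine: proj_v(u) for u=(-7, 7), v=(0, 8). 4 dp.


u.v = 56, |v| = sqrt(64) = 8
Scalar projection = u.v / |v| = 56 / sqrt(64) = 7

7


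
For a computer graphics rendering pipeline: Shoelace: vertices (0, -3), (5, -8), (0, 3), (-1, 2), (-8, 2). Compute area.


Shoelace sum: (0*(-8) - 5*(-3)) + (5*3 - 0*(-8)) + (0*2 - (-1)*3) + ((-1)*2 - (-8)*2) + ((-8)*(-3) - 0*2)
= 71
Area = |71|/2 = 35.5

35.5


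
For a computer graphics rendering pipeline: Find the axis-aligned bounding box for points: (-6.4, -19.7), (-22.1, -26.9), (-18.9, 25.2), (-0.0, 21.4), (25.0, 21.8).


x range: [-22.1, 25]
y range: [-26.9, 25.2]
Bounding box: (-22.1,-26.9) to (25,25.2)

(-22.1,-26.9) to (25,25.2)


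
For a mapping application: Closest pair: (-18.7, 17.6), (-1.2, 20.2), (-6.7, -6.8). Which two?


d(P0,P1) = 17.6921, d(P0,P2) = 27.1912, d(P1,P2) = 27.5545
Closest: P0 and P1

Closest pair: (-18.7, 17.6) and (-1.2, 20.2), distance = 17.6921


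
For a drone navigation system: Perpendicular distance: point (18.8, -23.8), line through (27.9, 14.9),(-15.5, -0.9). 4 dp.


|cross product| = 1535.8
|line direction| = sqrt(2133.2) = 46.1866
Distance = 1535.8/sqrt(2133.2) = 33.2521

33.2521


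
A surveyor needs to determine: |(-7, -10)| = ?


|u| = sqrt((-7)^2 + (-10)^2) = sqrt(149) = 12.2066

12.2066


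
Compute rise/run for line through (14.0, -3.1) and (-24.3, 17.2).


slope = (y2-y1)/(x2-x1) = (17.2-(-3.1))/((-24.3)-14) = 20.3/(-38.3) = -0.53

-0.53


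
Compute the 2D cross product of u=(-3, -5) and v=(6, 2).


u x v = u_x*v_y - u_y*v_x = (-3)*2 - (-5)*6
= (-6) - (-30) = 24

24


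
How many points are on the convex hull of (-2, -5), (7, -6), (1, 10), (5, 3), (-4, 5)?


Convex hull vertices (CCW): (-4, 5), (-2, -5), (7, -6), (5, 3), (1, 10)
Count = 5

5


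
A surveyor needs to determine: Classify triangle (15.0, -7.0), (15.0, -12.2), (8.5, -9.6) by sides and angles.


Side lengths squared: AB^2=27.04, BC^2=49.01, CA^2=49.01
Sorted: [27.04, 49.01, 49.01]
By sides: Isosceles, By angles: Acute

Isosceles, Acute


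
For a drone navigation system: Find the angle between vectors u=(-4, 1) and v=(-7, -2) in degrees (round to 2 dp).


u.v = 26, |u| = sqrt(17) = 4.1231, |v| = sqrt(53) = 7.2801
cos(theta) = u.v/(|u||v|) = 26/sqrt(901) = 0.866186
theta = acos(0.866186) = 29.98 degrees

29.98 degrees


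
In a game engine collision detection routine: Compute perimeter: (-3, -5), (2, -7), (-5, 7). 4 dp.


Sides: (-3, -5)->(2, -7): sqrt(29) = 5.385165, (2, -7)->(-5, 7): sqrt(245) = 15.652476, (-5, 7)->(-3, -5): sqrt(148) = 12.165525
Sum = 33.203166
Perimeter = 33.2032

33.2032


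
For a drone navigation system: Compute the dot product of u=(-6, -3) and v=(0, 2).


u . v = u_x*v_x + u_y*v_y = (-6)*0 + (-3)*2
= 0 + (-6) = -6

-6


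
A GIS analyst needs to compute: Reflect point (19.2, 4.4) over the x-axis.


Reflection over x-axis: (x,y) -> (x,-y)
(19.2, 4.4) -> (19.2, -4.4)

(19.2, -4.4)


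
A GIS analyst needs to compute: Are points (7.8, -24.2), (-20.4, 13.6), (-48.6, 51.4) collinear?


Cross product: ((-20.4)-7.8)*(51.4-(-24.2)) - (13.6-(-24.2))*((-48.6)-7.8)
= 0

Yes, collinear


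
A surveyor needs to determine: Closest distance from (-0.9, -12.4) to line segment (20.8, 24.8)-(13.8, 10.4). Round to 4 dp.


Project P onto AB: t = 1 (clamped to [0,1])
Closest point on segment: (13.8, 10.4)
Distance: 27.128

27.128


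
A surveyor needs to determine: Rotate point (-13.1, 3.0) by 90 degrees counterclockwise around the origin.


90° CCW: (x,y) -> (-y, x)
(-13.1,3) -> (-3, -13.1)

(-3, -13.1)


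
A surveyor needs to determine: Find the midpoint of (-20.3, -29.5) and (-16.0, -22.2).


M = (((-20.3)+(-16))/2, ((-29.5)+(-22.2))/2)
= (-18.15, -25.85)

(-18.15, -25.85)


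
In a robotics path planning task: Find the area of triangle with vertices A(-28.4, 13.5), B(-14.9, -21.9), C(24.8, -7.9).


Area = |x_A(y_B-y_C) + x_B(y_C-y_A) + x_C(y_A-y_B)|/2
= |397.6 + 318.86 + 877.92|/2
= 1594.38/2 = 797.19

797.19


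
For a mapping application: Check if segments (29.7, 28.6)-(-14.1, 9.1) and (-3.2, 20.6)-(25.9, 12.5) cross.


Cross products: d1=499.29, d2=-422.94, d3=-291.15, d4=631.08
d1*d2 < 0 and d3*d4 < 0? yes

Yes, they intersect


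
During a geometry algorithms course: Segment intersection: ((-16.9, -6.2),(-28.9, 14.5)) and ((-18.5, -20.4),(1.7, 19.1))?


Cross products: d1=223.64, d2=1115.78, d3=203.52, d4=-688.62
d1*d2 < 0 and d3*d4 < 0? no

No, they don't intersect


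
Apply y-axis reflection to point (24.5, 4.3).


Reflection over y-axis: (x,y) -> (-x,y)
(24.5, 4.3) -> (-24.5, 4.3)

(-24.5, 4.3)


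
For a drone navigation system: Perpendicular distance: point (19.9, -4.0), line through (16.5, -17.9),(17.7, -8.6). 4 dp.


|cross product| = 14.94
|line direction| = sqrt(87.93) = 9.3771
Distance = 14.94/sqrt(87.93) = 1.5932

1.5932


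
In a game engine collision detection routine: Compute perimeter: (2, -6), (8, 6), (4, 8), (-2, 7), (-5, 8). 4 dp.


Sides: (2, -6)->(8, 6): sqrt(180) = 13.416408, (8, 6)->(4, 8): sqrt(20) = 4.472136, (4, 8)->(-2, 7): sqrt(37) = 6.082763, (-2, 7)->(-5, 8): sqrt(10) = 3.162278, (-5, 8)->(2, -6): sqrt(245) = 15.652476
Sum = 42.786061
Perimeter = 42.7861

42.7861


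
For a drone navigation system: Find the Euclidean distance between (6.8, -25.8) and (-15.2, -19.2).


dx=-22, dy=6.6
d^2 = (-22)^2 + 6.6^2 = 527.56
d = sqrt(527.56) = 22.9687

22.9687


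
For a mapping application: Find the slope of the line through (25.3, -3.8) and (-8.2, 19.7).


slope = (y2-y1)/(x2-x1) = (19.7-(-3.8))/((-8.2)-25.3) = 23.5/(-33.5) = -0.7015

-0.7015


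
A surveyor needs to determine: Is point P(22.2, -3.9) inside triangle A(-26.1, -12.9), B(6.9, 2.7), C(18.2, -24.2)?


Cross products: AB x AP = -456.48, BC x BP = 336.99, CA x CP = -944.49
All same sign? no

No, outside


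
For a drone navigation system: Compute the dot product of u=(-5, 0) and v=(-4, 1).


u . v = u_x*v_x + u_y*v_y = (-5)*(-4) + 0*1
= 20 + 0 = 20

20


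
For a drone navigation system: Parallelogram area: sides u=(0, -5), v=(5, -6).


|u x v| = |0*(-6) - (-5)*5|
= |0 - (-25)| = 25

25


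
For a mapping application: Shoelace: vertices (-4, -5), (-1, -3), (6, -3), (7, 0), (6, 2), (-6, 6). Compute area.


Shoelace sum: ((-4)*(-3) - (-1)*(-5)) + ((-1)*(-3) - 6*(-3)) + (6*0 - 7*(-3)) + (7*2 - 6*0) + (6*6 - (-6)*2) + ((-6)*(-5) - (-4)*6)
= 165
Area = |165|/2 = 82.5

82.5


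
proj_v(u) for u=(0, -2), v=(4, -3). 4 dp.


u.v = 6, |v| = sqrt(25) = 5
Scalar projection = u.v / |v| = 6 / sqrt(25) = 1.2

1.2


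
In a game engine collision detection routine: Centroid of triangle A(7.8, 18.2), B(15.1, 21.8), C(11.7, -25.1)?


Centroid = ((x_A+x_B+x_C)/3, (y_A+y_B+y_C)/3)
= ((7.8+15.1+11.7)/3, (18.2+21.8+(-25.1))/3)
= (11.5333, 4.9667)

(11.5333, 4.9667)


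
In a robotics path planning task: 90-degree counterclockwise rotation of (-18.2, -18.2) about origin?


90° CCW: (x,y) -> (-y, x)
(-18.2,-18.2) -> (18.2, -18.2)

(18.2, -18.2)


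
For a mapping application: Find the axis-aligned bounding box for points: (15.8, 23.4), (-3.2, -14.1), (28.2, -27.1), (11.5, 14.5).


x range: [-3.2, 28.2]
y range: [-27.1, 23.4]
Bounding box: (-3.2,-27.1) to (28.2,23.4)

(-3.2,-27.1) to (28.2,23.4)


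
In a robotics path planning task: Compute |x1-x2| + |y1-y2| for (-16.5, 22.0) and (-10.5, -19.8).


|(-16.5)-(-10.5)| + |22-(-19.8)| = 6 + 41.8 = 47.8

47.8


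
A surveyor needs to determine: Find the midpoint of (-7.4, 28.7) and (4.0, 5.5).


M = (((-7.4)+4)/2, (28.7+5.5)/2)
= (-1.7, 17.1)

(-1.7, 17.1)


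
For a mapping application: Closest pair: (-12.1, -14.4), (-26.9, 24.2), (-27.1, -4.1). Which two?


d(P0,P1) = 41.3401, d(P0,P2) = 18.1959, d(P1,P2) = 28.3007
Closest: P0 and P2

Closest pair: (-12.1, -14.4) and (-27.1, -4.1), distance = 18.1959


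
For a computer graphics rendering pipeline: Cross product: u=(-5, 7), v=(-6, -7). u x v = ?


u x v = u_x*v_y - u_y*v_x = (-5)*(-7) - 7*(-6)
= 35 - (-42) = 77

77


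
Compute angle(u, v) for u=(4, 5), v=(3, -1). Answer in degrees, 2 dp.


u.v = 7, |u| = sqrt(41) = 6.4031, |v| = sqrt(10) = 3.1623
cos(theta) = u.v/(|u||v|) = 7/sqrt(410) = 0.345705
theta = acos(0.345705) = 69.78 degrees

69.78 degrees


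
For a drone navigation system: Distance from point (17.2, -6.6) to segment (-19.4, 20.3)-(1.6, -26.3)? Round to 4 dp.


Project P onto AB: t = 0.774 (clamped to [0,1])
Closest point on segment: (-3.1459, -15.7687)
Distance: 22.3163

22.3163


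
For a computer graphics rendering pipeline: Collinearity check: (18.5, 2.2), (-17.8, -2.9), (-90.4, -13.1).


Cross product: ((-17.8)-18.5)*((-13.1)-2.2) - ((-2.9)-2.2)*((-90.4)-18.5)
= 0

Yes, collinear


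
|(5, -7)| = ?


|u| = sqrt(5^2 + (-7)^2) = sqrt(74) = 8.6023

8.6023


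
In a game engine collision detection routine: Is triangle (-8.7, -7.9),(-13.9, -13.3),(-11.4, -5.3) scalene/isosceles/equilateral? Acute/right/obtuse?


Side lengths squared: AB^2=56.2, BC^2=70.25, CA^2=14.05
Sorted: [14.05, 56.2, 70.25]
By sides: Scalene, By angles: Right

Scalene, Right


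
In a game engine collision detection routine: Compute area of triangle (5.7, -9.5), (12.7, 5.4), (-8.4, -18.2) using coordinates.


Area = |x_A(y_B-y_C) + x_B(y_C-y_A) + x_C(y_A-y_B)|/2
= |134.52 + (-110.49) + 125.16|/2
= 149.19/2 = 74.595

74.595


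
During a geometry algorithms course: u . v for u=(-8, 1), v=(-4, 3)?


u . v = u_x*v_x + u_y*v_y = (-8)*(-4) + 1*3
= 32 + 3 = 35

35


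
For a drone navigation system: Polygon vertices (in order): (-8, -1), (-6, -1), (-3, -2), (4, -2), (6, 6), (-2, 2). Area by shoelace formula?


Shoelace sum: ((-8)*(-1) - (-6)*(-1)) + ((-6)*(-2) - (-3)*(-1)) + ((-3)*(-2) - 4*(-2)) + (4*6 - 6*(-2)) + (6*2 - (-2)*6) + ((-2)*(-1) - (-8)*2)
= 103
Area = |103|/2 = 51.5

51.5


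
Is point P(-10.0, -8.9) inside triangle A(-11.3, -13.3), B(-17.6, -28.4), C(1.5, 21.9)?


Cross products: AB x AP = -8.09, BC x BP = -9.83, CA x CP = -10.56
All same sign? yes

Yes, inside


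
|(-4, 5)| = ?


|u| = sqrt((-4)^2 + 5^2) = sqrt(41) = 6.4031

6.4031


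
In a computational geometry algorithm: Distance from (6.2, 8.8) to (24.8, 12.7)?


dx=18.6, dy=3.9
d^2 = 18.6^2 + 3.9^2 = 361.17
d = sqrt(361.17) = 19.0045

19.0045


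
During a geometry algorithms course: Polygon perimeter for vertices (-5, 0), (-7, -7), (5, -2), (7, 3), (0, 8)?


Sides: (-5, 0)->(-7, -7): sqrt(53) = 7.28011, (-7, -7)->(5, -2): sqrt(169) = 13, (5, -2)->(7, 3): sqrt(29) = 5.385165, (7, 3)->(0, 8): sqrt(74) = 8.602325, (0, 8)->(-5, 0): sqrt(89) = 9.433981
Sum = 43.701581
Perimeter = 43.7016

43.7016


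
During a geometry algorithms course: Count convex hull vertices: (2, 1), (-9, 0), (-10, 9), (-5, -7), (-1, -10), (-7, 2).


Convex hull vertices (CCW): (-10, 9), (-9, 0), (-5, -7), (-1, -10), (2, 1)
Count = 5

5


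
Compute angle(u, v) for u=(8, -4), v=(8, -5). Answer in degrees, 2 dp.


u.v = 84, |u| = sqrt(80) = 8.9443, |v| = sqrt(89) = 9.434
cos(theta) = u.v/(|u||v|) = 84/sqrt(7120) = 0.995495
theta = acos(0.995495) = 5.44 degrees

5.44 degrees


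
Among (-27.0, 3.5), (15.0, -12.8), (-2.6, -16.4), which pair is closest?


d(P0,P1) = 45.0521, d(P0,P2) = 31.486, d(P1,P2) = 17.9644
Closest: P1 and P2

Closest pair: (15.0, -12.8) and (-2.6, -16.4), distance = 17.9644


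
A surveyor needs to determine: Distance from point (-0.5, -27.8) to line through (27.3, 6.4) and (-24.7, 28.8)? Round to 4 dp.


|cross product| = 2401.12
|line direction| = sqrt(3205.76) = 56.6194
Distance = 2401.12/sqrt(3205.76) = 42.4081

42.4081


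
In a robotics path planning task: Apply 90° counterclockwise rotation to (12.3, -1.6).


90° CCW: (x,y) -> (-y, x)
(12.3,-1.6) -> (1.6, 12.3)

(1.6, 12.3)


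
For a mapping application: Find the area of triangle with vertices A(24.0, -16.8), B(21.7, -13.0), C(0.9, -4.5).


Area = |x_A(y_B-y_C) + x_B(y_C-y_A) + x_C(y_A-y_B)|/2
= |(-204) + 266.91 + (-3.42)|/2
= 59.49/2 = 29.745

29.745


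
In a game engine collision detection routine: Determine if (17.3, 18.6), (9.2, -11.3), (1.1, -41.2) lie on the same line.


Cross product: (9.2-17.3)*((-41.2)-18.6) - ((-11.3)-18.6)*(1.1-17.3)
= 0

Yes, collinear


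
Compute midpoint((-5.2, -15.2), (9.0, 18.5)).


M = (((-5.2)+9)/2, ((-15.2)+18.5)/2)
= (1.9, 1.65)

(1.9, 1.65)


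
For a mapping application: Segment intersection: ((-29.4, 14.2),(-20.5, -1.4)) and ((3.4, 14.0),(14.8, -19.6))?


Cross products: d1=-1099.8, d2=-978.6, d3=509.9, d4=388.7
d1*d2 < 0 and d3*d4 < 0? no

No, they don't intersect


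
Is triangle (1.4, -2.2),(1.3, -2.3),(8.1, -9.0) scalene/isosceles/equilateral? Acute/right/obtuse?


Side lengths squared: AB^2=0.02, BC^2=91.13, CA^2=91.13
Sorted: [0.02, 91.13, 91.13]
By sides: Isosceles, By angles: Acute

Isosceles, Acute


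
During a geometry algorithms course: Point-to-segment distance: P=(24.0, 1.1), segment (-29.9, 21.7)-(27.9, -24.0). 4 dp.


Project P onto AB: t = 0.7472 (clamped to [0,1])
Closest point on segment: (13.2886, -12.4474)
Distance: 17.2704

17.2704


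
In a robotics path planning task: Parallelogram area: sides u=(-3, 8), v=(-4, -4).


|u x v| = |(-3)*(-4) - 8*(-4)|
= |12 - (-32)| = 44

44


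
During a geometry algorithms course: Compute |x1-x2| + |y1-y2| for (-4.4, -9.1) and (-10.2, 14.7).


|(-4.4)-(-10.2)| + |(-9.1)-14.7| = 5.8 + 23.8 = 29.6

29.6


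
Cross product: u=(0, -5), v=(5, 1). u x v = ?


u x v = u_x*v_y - u_y*v_x = 0*1 - (-5)*5
= 0 - (-25) = 25

25


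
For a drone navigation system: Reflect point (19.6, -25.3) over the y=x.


Reflection over y=x: (x,y) -> (y,x)
(19.6, -25.3) -> (-25.3, 19.6)

(-25.3, 19.6)


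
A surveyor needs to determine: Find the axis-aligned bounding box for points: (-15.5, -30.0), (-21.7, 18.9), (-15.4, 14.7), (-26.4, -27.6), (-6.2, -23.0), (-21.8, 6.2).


x range: [-26.4, -6.2]
y range: [-30, 18.9]
Bounding box: (-26.4,-30) to (-6.2,18.9)

(-26.4,-30) to (-6.2,18.9)


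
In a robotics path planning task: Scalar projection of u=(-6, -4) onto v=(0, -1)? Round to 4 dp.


u.v = 4, |v| = sqrt(1) = 1
Scalar projection = u.v / |v| = 4 / sqrt(1) = 4

4


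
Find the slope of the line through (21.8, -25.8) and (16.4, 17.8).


slope = (y2-y1)/(x2-x1) = (17.8-(-25.8))/(16.4-21.8) = 43.6/(-5.4) = -8.0741

-8.0741


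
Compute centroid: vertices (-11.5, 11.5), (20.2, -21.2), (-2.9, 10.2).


Centroid = ((x_A+x_B+x_C)/3, (y_A+y_B+y_C)/3)
= (((-11.5)+20.2+(-2.9))/3, (11.5+(-21.2)+10.2)/3)
= (1.9333, 0.1667)

(1.9333, 0.1667)


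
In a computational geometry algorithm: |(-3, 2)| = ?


|u| = sqrt((-3)^2 + 2^2) = sqrt(13) = 3.6056

3.6056


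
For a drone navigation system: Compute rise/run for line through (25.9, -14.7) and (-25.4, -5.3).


slope = (y2-y1)/(x2-x1) = ((-5.3)-(-14.7))/((-25.4)-25.9) = 9.4/(-51.3) = -0.1832

-0.1832


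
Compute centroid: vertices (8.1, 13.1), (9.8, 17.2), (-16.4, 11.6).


Centroid = ((x_A+x_B+x_C)/3, (y_A+y_B+y_C)/3)
= ((8.1+9.8+(-16.4))/3, (13.1+17.2+11.6)/3)
= (0.5, 13.9667)

(0.5, 13.9667)


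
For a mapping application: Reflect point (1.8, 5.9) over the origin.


Reflection over origin: (x,y) -> (-x,-y)
(1.8, 5.9) -> (-1.8, -5.9)

(-1.8, -5.9)


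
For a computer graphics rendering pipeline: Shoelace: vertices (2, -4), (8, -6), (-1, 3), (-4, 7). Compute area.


Shoelace sum: (2*(-6) - 8*(-4)) + (8*3 - (-1)*(-6)) + ((-1)*7 - (-4)*3) + ((-4)*(-4) - 2*7)
= 45
Area = |45|/2 = 22.5

22.5


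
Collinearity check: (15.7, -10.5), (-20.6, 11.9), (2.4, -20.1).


Cross product: ((-20.6)-15.7)*((-20.1)-(-10.5)) - (11.9-(-10.5))*(2.4-15.7)
= 646.4

No, not collinear


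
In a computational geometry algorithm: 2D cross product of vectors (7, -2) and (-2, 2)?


u x v = u_x*v_y - u_y*v_x = 7*2 - (-2)*(-2)
= 14 - 4 = 10

10


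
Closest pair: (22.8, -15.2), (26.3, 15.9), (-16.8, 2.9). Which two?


d(P0,P1) = 31.2963, d(P0,P2) = 43.5404, d(P1,P2) = 45.0179
Closest: P0 and P1

Closest pair: (22.8, -15.2) and (26.3, 15.9), distance = 31.2963


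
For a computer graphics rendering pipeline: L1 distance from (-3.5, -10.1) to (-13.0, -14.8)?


|(-3.5)-(-13)| + |(-10.1)-(-14.8)| = 9.5 + 4.7 = 14.2

14.2


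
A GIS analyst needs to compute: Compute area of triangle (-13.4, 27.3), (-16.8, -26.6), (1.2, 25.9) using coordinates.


Area = |x_A(y_B-y_C) + x_B(y_C-y_A) + x_C(y_A-y_B)|/2
= |703.5 + 23.52 + 64.68|/2
= 791.7/2 = 395.85

395.85


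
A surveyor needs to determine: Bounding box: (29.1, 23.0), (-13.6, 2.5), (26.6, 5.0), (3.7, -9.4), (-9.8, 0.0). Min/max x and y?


x range: [-13.6, 29.1]
y range: [-9.4, 23]
Bounding box: (-13.6,-9.4) to (29.1,23)

(-13.6,-9.4) to (29.1,23)


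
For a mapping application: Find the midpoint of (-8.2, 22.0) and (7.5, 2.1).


M = (((-8.2)+7.5)/2, (22+2.1)/2)
= (-0.35, 12.05)

(-0.35, 12.05)


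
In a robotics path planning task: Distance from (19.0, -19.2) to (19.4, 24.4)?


dx=0.4, dy=43.6
d^2 = 0.4^2 + 43.6^2 = 1901.12
d = sqrt(1901.12) = 43.6018

43.6018


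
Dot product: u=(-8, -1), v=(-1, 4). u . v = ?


u . v = u_x*v_x + u_y*v_y = (-8)*(-1) + (-1)*4
= 8 + (-4) = 4

4


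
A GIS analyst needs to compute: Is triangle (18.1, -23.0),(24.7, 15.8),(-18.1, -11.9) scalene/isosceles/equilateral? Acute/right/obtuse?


Side lengths squared: AB^2=1549, BC^2=2599.13, CA^2=1433.65
Sorted: [1433.65, 1549, 2599.13]
By sides: Scalene, By angles: Acute

Scalene, Acute


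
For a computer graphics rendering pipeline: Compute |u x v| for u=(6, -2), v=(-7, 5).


|u x v| = |6*5 - (-2)*(-7)|
= |30 - 14| = 16

16


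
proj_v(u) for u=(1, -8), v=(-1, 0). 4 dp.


u.v = -1, |v| = sqrt(1) = 1
Scalar projection = u.v / |v| = -1 / sqrt(1) = -1

-1


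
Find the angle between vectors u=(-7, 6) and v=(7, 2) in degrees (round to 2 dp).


u.v = -37, |u| = sqrt(85) = 9.2195, |v| = sqrt(53) = 7.2801
cos(theta) = u.v/(|u||v|) = -37/sqrt(4505) = -0.551257
theta = acos(-0.551257) = 123.45 degrees

123.45 degrees


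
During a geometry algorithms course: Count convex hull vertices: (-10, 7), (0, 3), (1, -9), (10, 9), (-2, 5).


Convex hull vertices (CCW): (-10, 7), (1, -9), (10, 9)
Count = 3

3


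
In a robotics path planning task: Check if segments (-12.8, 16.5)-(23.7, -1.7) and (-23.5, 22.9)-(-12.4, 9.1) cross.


Cross products: d1=76.62, d2=378.3, d3=38.86, d4=-262.82
d1*d2 < 0 and d3*d4 < 0? no

No, they don't intersect


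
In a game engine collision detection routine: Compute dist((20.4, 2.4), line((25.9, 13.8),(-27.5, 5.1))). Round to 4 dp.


|cross product| = 560.91
|line direction| = sqrt(2927.25) = 54.1041
Distance = 560.91/sqrt(2927.25) = 10.3672

10.3672


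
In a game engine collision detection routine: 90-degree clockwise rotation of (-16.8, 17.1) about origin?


90° CW: (x,y) -> (y, -x)
(-16.8,17.1) -> (17.1, 16.8)

(17.1, 16.8)


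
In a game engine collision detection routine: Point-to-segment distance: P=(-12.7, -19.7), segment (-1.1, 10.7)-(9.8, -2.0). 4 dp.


Project P onto AB: t = 0.927 (clamped to [0,1])
Closest point on segment: (9.0038, -1.0723)
Distance: 28.6015

28.6015


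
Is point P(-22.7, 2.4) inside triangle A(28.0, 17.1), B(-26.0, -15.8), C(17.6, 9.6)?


Cross products: AB x AP = -874.23, BC x BP = 709.7, CA x CP = 227.37
All same sign? no

No, outside


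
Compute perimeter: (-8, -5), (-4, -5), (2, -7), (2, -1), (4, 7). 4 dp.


Sides: (-8, -5)->(-4, -5): sqrt(16) = 4, (-4, -5)->(2, -7): sqrt(40) = 6.324555, (2, -7)->(2, -1): sqrt(36) = 6, (2, -1)->(4, 7): sqrt(68) = 8.246211, (4, 7)->(-8, -5): sqrt(288) = 16.970563
Sum = 41.541329
Perimeter = 41.5413

41.5413


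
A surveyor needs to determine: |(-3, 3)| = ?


|u| = sqrt((-3)^2 + 3^2) = sqrt(18) = 4.2426

4.2426


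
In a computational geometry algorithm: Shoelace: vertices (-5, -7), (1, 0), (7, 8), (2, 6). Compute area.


Shoelace sum: ((-5)*0 - 1*(-7)) + (1*8 - 7*0) + (7*6 - 2*8) + (2*(-7) - (-5)*6)
= 57
Area = |57|/2 = 28.5

28.5


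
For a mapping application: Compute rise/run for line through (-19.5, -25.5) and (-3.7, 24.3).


slope = (y2-y1)/(x2-x1) = (24.3-(-25.5))/((-3.7)-(-19.5)) = 49.8/15.8 = 3.1519

3.1519


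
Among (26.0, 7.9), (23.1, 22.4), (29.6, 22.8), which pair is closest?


d(P0,P1) = 14.7872, d(P0,P2) = 15.3287, d(P1,P2) = 6.5123
Closest: P1 and P2

Closest pair: (23.1, 22.4) and (29.6, 22.8), distance = 6.5123


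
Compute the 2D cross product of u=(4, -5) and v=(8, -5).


u x v = u_x*v_y - u_y*v_x = 4*(-5) - (-5)*8
= (-20) - (-40) = 20

20


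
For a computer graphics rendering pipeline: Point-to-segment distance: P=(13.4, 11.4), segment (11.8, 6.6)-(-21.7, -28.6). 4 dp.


Project P onto AB: t = 0 (clamped to [0,1])
Closest point on segment: (11.8, 6.6)
Distance: 5.0596

5.0596


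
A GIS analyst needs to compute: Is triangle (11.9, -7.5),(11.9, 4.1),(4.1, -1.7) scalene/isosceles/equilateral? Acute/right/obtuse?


Side lengths squared: AB^2=134.56, BC^2=94.48, CA^2=94.48
Sorted: [94.48, 94.48, 134.56]
By sides: Isosceles, By angles: Acute

Isosceles, Acute
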